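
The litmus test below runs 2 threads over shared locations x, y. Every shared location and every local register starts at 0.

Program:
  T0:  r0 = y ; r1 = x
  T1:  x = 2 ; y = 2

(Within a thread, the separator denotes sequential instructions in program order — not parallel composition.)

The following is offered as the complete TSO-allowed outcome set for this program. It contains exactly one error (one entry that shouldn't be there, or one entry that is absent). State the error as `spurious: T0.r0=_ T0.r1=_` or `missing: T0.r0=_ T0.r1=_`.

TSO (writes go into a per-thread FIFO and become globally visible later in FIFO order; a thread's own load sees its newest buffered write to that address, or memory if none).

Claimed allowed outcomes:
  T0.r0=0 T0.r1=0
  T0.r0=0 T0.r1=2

missing: T0.r0=2 T0.r1=2

outcome vector order: (T0.r0,T0.r1)
TSO (3): 00 02 22
TSO∖claimed = {22}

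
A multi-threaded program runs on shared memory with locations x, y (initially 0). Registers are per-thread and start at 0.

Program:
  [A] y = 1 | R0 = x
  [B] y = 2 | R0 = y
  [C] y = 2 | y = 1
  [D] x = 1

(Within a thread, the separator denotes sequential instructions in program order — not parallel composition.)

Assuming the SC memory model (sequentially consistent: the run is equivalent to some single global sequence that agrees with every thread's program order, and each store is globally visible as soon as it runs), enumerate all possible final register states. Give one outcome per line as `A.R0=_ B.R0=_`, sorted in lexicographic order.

outcome vector order: (A.R0,B.R0)
|SC outcomes| = 4

A.R0=0 B.R0=1
A.R0=0 B.R0=2
A.R0=1 B.R0=1
A.R0=1 B.R0=2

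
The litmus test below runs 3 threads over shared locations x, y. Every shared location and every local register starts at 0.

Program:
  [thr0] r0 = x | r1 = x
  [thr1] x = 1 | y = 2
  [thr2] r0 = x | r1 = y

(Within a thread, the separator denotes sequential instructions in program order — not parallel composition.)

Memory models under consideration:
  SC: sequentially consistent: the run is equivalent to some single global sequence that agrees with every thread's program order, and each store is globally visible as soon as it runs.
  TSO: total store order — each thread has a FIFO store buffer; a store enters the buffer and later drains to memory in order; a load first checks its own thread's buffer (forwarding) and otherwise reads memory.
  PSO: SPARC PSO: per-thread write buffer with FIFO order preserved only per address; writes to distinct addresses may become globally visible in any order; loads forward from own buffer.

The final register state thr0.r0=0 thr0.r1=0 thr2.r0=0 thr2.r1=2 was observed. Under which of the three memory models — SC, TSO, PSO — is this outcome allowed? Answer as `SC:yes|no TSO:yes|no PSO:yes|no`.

outcome vector order: (thr0.r0,thr0.r1,thr2.r0,thr2.r1)
SC: 12 outcomes — {0000 0002 0010 0012 0100 0102 0110 0112 1100 1102 1110 1112}
TSO: 12 outcomes — {0000 0002 0010 0012 0100 0102 0110 0112 1100 1102 1110 1112}
PSO: 12 outcomes — {0000 0002 0010 0012 0100 0102 0110 0112 1100 1102 1110 1112}
target 0002 ∈ {SC,TSO,PSO}

SC:yes TSO:yes PSO:yes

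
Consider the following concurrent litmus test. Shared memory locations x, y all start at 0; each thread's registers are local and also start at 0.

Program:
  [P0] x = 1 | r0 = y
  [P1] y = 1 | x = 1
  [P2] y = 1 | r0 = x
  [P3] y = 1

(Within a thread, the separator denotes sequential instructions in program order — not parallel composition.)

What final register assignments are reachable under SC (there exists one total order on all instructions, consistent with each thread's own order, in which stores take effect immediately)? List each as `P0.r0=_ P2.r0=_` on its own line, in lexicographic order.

outcome vector order: (P0.r0,P2.r0)
|SC outcomes| = 3

P0.r0=0 P2.r0=1
P0.r0=1 P2.r0=0
P0.r0=1 P2.r0=1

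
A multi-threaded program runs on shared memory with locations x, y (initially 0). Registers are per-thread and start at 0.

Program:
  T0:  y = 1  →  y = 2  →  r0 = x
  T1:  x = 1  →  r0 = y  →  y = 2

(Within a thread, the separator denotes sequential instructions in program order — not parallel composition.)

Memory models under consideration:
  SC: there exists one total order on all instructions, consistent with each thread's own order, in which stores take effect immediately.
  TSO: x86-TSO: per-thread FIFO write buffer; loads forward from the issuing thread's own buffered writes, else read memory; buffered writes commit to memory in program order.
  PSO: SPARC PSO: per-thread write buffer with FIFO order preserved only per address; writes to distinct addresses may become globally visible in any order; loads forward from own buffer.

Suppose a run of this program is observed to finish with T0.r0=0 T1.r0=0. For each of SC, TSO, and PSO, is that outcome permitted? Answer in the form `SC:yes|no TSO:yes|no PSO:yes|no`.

outcome vector order: (T0.r0,T1.r0)
[SC] allowed = {02, 10, 11, 12}
[TSO] allowed = {00, 01, 02, 10, 11, 12}
[PSO] allowed = {00, 01, 02, 10, 11, 12}
target 00 ∈ {TSO,PSO}

SC:no TSO:yes PSO:yes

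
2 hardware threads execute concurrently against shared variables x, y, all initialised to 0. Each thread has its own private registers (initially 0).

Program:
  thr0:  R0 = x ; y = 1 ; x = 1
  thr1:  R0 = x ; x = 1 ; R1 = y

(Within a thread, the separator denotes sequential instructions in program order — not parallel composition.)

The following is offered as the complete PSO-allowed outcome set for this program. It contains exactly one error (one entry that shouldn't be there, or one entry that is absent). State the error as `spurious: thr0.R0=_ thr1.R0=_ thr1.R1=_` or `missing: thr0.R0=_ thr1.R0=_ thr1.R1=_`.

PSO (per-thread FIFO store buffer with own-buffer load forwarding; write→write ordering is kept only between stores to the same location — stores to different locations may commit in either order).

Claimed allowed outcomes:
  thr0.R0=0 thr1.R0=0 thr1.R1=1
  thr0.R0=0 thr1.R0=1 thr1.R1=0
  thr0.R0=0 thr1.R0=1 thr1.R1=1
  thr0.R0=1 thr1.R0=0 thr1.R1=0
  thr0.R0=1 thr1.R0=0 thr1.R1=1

outcome vector order: (thr0.R0,thr1.R0,thr1.R1)
under PSO → <0 0 0> <0 0 1> <0 1 0> <0 1 1> <1 0 0> <1 0 1>
PSO∖claimed = {<0 0 0>}

missing: thr0.R0=0 thr1.R0=0 thr1.R1=0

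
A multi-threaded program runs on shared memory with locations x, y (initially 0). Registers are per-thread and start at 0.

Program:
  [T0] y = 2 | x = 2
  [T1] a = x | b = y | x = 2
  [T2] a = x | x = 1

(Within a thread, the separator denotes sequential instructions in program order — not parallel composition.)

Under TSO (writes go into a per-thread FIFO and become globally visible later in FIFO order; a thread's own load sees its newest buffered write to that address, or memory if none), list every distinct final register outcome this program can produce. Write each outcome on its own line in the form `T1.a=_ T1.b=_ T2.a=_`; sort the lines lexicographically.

outcome vector order: (T1.a,T1.b,T2.a)
|TSO outcomes| = 9

T1.a=0 T1.b=0 T2.a=0
T1.a=0 T1.b=0 T2.a=2
T1.a=0 T1.b=2 T2.a=0
T1.a=0 T1.b=2 T2.a=2
T1.a=1 T1.b=0 T2.a=0
T1.a=1 T1.b=2 T2.a=0
T1.a=1 T1.b=2 T2.a=2
T1.a=2 T1.b=2 T2.a=0
T1.a=2 T1.b=2 T2.a=2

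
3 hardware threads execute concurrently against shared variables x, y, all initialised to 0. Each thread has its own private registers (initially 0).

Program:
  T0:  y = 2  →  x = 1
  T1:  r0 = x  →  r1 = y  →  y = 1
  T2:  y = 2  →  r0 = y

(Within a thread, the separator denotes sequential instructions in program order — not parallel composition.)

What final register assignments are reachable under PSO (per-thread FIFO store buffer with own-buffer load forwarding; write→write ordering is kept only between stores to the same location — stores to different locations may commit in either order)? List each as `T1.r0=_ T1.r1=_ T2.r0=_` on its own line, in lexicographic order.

T1.r0=0 T1.r1=0 T2.r0=1
T1.r0=0 T1.r1=0 T2.r0=2
T1.r0=0 T1.r1=2 T2.r0=1
T1.r0=0 T1.r1=2 T2.r0=2
T1.r0=1 T1.r1=0 T2.r0=1
T1.r0=1 T1.r1=0 T2.r0=2
T1.r0=1 T1.r1=2 T2.r0=1
T1.r0=1 T1.r1=2 T2.r0=2

outcome vector order: (T1.r0,T1.r1,T2.r0)
|PSO outcomes| = 8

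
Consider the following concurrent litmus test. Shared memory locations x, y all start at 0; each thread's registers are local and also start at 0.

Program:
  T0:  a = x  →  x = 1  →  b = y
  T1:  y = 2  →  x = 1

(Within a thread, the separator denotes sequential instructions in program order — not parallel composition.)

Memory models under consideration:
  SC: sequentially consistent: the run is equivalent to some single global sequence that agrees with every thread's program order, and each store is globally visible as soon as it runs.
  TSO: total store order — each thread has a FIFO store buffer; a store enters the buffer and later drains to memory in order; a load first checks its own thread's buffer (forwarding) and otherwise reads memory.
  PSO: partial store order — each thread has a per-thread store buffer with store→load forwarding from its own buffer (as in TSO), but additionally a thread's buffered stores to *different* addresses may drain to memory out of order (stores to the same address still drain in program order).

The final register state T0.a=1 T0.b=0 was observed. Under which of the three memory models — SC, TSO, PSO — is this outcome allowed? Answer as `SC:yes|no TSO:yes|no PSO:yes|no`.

SC:no TSO:no PSO:yes

outcome vector order: (T0.a,T0.b)
[SC] allowed = {00; 02; 12}
[TSO] allowed = {00; 02; 12}
[PSO] allowed = {00; 02; 10; 12}
target 10 ∈ {PSO}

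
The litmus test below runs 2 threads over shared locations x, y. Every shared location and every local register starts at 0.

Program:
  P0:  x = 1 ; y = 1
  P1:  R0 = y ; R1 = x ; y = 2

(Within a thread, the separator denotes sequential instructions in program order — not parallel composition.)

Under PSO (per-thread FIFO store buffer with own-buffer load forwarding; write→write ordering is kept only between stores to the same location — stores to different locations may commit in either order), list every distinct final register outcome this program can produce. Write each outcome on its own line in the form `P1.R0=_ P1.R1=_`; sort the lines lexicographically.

P1.R0=0 P1.R1=0
P1.R0=0 P1.R1=1
P1.R0=1 P1.R1=0
P1.R0=1 P1.R1=1

outcome vector order: (P1.R0,P1.R1)
|PSO outcomes| = 4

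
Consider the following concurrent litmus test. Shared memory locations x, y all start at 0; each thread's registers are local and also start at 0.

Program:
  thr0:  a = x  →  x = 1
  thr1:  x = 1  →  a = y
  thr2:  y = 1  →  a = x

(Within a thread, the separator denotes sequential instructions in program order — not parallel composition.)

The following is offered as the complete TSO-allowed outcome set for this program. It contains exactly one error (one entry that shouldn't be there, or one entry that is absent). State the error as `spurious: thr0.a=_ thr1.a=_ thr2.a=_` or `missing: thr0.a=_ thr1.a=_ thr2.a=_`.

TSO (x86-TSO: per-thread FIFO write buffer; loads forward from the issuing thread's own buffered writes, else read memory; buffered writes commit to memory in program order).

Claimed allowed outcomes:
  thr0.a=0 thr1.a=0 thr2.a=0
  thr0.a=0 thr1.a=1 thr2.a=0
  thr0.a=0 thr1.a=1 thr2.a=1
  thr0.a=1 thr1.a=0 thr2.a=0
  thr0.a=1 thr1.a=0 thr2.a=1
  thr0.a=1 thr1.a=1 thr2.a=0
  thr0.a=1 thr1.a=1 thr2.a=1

outcome vector order: (thr0.a,thr1.a,thr2.a)
TSO: 8 outcomes — {(0,0,0), (0,0,1), (0,1,0), (0,1,1), (1,0,0), (1,0,1), (1,1,0), (1,1,1)}
TSO∖claimed = {(0,0,1)}

missing: thr0.a=0 thr1.a=0 thr2.a=1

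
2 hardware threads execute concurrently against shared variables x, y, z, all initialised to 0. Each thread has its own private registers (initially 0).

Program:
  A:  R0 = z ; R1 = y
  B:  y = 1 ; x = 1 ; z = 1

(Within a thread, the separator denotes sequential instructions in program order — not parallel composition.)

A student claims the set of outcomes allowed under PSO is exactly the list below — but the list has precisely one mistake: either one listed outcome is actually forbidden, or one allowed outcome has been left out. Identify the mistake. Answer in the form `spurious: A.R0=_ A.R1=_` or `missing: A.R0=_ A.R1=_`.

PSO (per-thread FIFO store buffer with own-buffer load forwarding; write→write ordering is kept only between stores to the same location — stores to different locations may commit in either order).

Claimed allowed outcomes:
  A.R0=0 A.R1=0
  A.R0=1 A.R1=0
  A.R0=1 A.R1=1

outcome vector order: (A.R0,A.R1)
PSO (4): 0/0 0/1 1/0 1/1
PSO∖claimed = {0/1}

missing: A.R0=0 A.R1=1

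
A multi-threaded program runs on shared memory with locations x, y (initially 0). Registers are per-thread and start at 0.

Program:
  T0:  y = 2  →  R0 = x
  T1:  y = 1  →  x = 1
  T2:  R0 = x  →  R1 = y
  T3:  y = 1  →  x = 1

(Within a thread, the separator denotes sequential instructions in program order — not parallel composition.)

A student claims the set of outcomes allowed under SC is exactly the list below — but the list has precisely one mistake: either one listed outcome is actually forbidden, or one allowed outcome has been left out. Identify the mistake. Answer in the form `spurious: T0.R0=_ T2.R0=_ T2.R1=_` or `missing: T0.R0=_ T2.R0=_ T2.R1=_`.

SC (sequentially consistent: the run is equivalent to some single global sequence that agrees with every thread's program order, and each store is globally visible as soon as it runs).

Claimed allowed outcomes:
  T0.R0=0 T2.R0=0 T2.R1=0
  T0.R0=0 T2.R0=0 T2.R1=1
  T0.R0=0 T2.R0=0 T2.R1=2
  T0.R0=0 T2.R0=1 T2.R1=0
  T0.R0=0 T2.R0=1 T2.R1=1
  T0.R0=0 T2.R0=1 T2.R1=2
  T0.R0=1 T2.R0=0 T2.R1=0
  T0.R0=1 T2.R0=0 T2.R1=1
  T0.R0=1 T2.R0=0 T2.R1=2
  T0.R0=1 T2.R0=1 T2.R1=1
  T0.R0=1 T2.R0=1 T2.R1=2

spurious: T0.R0=0 T2.R0=1 T2.R1=0

outcome vector order: (T0.R0,T2.R0,T2.R1)
SC (10): 0/0/0 0/0/1 0/0/2 0/1/1 0/1/2 1/0/0 1/0/1 1/0/2 1/1/1 1/1/2
claimed∖SC = {0/1/0}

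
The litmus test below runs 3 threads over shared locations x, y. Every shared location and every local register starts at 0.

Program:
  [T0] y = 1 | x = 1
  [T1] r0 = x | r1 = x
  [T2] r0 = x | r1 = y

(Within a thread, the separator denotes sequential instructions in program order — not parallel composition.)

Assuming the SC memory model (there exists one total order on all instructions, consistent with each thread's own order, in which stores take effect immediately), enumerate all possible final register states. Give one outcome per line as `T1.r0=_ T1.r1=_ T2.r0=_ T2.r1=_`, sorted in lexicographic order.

T1.r0=0 T1.r1=0 T2.r0=0 T2.r1=0
T1.r0=0 T1.r1=0 T2.r0=0 T2.r1=1
T1.r0=0 T1.r1=0 T2.r0=1 T2.r1=1
T1.r0=0 T1.r1=1 T2.r0=0 T2.r1=0
T1.r0=0 T1.r1=1 T2.r0=0 T2.r1=1
T1.r0=0 T1.r1=1 T2.r0=1 T2.r1=1
T1.r0=1 T1.r1=1 T2.r0=0 T2.r1=0
T1.r0=1 T1.r1=1 T2.r0=0 T2.r1=1
T1.r0=1 T1.r1=1 T2.r0=1 T2.r1=1

outcome vector order: (T1.r0,T1.r1,T2.r0,T2.r1)
|SC outcomes| = 9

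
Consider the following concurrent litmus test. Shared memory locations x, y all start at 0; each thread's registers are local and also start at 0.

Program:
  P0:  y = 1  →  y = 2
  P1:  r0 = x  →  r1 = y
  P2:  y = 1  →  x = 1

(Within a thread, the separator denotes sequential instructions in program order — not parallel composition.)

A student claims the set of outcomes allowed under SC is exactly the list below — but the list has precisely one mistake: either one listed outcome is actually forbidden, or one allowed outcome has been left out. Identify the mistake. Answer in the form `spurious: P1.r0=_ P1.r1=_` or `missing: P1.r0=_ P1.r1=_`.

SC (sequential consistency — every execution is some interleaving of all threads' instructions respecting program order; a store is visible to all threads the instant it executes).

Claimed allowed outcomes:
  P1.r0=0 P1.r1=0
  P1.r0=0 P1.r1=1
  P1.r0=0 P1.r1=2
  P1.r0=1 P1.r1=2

missing: P1.r0=1 P1.r1=1

outcome vector order: (P1.r0,P1.r1)
SC (5): <0 0> <0 1> <0 2> <1 1> <1 2>
SC∖claimed = {<1 1>}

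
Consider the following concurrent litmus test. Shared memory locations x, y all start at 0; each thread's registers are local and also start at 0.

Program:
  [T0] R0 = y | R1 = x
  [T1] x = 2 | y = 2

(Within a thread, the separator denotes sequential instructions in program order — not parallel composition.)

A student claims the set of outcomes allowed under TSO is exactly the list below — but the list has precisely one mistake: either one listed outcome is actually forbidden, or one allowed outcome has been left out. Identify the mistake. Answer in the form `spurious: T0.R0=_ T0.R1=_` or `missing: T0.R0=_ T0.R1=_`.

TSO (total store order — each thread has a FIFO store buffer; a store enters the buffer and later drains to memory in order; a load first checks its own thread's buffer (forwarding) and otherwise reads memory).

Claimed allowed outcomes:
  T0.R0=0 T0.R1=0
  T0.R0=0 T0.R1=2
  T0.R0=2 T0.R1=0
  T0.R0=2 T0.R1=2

outcome vector order: (T0.R0,T0.R1)
under TSO → 0/0 0/2 2/2
claimed∖TSO = {2/0}

spurious: T0.R0=2 T0.R1=0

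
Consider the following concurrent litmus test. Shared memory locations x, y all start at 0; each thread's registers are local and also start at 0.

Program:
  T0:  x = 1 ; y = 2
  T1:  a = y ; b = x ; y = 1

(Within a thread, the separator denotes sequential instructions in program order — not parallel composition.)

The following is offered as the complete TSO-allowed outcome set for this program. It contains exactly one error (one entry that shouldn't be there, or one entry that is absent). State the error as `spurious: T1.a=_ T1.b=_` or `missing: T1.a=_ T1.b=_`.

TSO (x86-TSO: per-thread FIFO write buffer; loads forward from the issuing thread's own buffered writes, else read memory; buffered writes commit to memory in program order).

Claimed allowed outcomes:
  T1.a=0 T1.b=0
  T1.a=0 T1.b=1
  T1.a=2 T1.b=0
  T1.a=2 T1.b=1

outcome vector order: (T1.a,T1.b)
TSO (3): (0,0), (0,1), (2,1)
claimed∖TSO = {(2,0)}

spurious: T1.a=2 T1.b=0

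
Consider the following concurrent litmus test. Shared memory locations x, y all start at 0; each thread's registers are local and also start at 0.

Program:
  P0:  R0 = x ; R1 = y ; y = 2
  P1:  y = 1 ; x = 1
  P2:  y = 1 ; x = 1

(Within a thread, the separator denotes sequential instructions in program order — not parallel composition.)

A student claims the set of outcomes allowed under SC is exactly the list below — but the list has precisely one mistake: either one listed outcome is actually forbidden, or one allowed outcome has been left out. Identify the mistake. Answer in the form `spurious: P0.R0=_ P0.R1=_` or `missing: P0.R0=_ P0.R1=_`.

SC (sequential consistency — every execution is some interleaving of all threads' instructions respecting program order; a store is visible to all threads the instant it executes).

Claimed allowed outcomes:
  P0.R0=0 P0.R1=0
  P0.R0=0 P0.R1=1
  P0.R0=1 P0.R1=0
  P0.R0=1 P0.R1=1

spurious: P0.R0=1 P0.R1=0

outcome vector order: (P0.R0,P0.R1)
SC (3): 00, 01, 11
claimed∖SC = {10}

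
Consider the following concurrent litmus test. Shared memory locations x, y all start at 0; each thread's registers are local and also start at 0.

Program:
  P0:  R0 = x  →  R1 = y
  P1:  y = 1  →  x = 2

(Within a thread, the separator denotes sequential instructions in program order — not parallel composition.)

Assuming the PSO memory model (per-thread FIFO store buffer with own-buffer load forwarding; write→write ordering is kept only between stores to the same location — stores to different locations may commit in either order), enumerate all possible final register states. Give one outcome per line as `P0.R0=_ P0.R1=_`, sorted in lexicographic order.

outcome vector order: (P0.R0,P0.R1)
|PSO outcomes| = 4

P0.R0=0 P0.R1=0
P0.R0=0 P0.R1=1
P0.R0=2 P0.R1=0
P0.R0=2 P0.R1=1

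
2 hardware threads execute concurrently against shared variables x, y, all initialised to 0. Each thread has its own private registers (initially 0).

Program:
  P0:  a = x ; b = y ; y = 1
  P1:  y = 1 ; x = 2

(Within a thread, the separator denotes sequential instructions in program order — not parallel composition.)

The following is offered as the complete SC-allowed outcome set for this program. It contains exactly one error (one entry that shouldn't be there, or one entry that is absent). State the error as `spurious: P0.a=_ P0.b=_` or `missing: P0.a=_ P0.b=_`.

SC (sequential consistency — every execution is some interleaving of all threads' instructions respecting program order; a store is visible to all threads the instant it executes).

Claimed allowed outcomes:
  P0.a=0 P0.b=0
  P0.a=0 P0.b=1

outcome vector order: (P0.a,P0.b)
SC (3): 0/0, 0/1, 2/1
SC∖claimed = {2/1}

missing: P0.a=2 P0.b=1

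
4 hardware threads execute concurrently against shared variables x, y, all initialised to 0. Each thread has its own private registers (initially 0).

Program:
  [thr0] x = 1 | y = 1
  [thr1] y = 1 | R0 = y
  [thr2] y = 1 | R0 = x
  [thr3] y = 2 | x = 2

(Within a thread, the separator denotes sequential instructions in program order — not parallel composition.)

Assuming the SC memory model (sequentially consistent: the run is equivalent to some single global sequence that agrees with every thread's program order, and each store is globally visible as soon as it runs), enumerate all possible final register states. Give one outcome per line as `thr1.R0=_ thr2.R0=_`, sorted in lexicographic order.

thr1.R0=1 thr2.R0=0
thr1.R0=1 thr2.R0=1
thr1.R0=1 thr2.R0=2
thr1.R0=2 thr2.R0=0
thr1.R0=2 thr2.R0=1
thr1.R0=2 thr2.R0=2

outcome vector order: (thr1.R0,thr2.R0)
|SC outcomes| = 6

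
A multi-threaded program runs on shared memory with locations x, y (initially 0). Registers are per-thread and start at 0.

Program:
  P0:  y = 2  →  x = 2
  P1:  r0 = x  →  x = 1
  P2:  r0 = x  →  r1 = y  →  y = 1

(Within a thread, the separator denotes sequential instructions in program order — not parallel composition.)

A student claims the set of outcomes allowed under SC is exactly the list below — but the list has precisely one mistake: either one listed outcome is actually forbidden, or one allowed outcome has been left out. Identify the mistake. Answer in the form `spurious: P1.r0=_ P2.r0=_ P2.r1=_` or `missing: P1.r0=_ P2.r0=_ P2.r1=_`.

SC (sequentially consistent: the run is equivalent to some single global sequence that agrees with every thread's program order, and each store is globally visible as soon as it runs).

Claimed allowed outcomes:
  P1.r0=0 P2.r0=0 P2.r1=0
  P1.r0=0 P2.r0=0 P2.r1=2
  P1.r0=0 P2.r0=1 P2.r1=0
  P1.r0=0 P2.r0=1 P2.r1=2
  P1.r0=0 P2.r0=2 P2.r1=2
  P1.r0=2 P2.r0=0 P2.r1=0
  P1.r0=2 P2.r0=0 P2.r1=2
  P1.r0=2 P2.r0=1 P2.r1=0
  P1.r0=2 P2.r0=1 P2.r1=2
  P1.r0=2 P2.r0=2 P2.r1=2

outcome vector order: (P1.r0,P2.r0,P2.r1)
[SC] allowed = {<0 0 0> <0 0 2> <0 1 0> <0 1 2> <0 2 2> <2 0 0> <2 0 2> <2 1 2> <2 2 2>}
claimed∖SC = {<2 1 0>}

spurious: P1.r0=2 P2.r0=1 P2.r1=0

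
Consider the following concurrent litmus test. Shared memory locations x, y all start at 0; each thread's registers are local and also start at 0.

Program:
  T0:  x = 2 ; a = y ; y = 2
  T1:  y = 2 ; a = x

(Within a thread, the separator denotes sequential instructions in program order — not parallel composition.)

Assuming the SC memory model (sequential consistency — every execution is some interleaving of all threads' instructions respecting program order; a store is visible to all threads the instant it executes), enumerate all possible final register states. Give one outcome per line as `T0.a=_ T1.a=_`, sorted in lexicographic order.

outcome vector order: (T0.a,T1.a)
|SC outcomes| = 3

T0.a=0 T1.a=2
T0.a=2 T1.a=0
T0.a=2 T1.a=2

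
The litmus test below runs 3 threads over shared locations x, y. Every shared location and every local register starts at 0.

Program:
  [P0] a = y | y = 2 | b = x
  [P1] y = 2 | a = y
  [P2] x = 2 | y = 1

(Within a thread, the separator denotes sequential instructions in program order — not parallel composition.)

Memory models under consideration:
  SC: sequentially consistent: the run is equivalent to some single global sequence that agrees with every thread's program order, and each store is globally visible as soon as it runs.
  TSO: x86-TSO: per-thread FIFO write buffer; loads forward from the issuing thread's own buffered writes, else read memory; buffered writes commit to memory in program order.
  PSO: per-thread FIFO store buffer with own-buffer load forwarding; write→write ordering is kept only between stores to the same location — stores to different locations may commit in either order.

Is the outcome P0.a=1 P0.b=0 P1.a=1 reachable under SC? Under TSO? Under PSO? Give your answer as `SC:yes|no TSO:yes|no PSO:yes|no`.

outcome vector order: (P0.a,P0.b,P1.a)
[SC] allowed = {(0,0,1) (0,0,2) (0,2,1) (0,2,2) (1,2,1) (1,2,2) (2,0,1) (2,0,2) (2,2,1) (2,2,2)}
[TSO] allowed = {(0,0,1) (0,0,2) (0,2,1) (0,2,2) (1,2,1) (1,2,2) (2,0,1) (2,0,2) (2,2,1) (2,2,2)}
[PSO] allowed = {(0,0,1) (0,0,2) (0,2,1) (0,2,2) (1,0,1) (1,0,2) (1,2,1) (1,2,2) (2,0,1) (2,0,2) (2,2,1) (2,2,2)}
target (1,0,1) ∈ {PSO}

SC:no TSO:no PSO:yes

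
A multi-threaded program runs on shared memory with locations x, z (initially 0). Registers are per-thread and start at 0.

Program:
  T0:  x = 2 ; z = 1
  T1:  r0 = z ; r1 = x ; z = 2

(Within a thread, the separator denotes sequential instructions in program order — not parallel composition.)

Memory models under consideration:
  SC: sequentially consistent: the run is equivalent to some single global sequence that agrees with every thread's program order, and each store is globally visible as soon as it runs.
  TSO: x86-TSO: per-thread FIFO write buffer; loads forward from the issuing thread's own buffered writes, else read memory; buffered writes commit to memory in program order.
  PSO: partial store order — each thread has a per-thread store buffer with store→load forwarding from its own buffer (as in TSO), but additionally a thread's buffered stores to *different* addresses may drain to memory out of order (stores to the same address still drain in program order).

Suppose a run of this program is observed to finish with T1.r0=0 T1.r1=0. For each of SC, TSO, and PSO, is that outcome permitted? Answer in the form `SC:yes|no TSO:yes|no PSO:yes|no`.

outcome vector order: (T1.r0,T1.r1)
SC (3): <0 0>; <0 2>; <1 2>
TSO (3): <0 0>; <0 2>; <1 2>
PSO (4): <0 0>; <0 2>; <1 0>; <1 2>
target <0 0> ∈ {SC,TSO,PSO}

SC:yes TSO:yes PSO:yes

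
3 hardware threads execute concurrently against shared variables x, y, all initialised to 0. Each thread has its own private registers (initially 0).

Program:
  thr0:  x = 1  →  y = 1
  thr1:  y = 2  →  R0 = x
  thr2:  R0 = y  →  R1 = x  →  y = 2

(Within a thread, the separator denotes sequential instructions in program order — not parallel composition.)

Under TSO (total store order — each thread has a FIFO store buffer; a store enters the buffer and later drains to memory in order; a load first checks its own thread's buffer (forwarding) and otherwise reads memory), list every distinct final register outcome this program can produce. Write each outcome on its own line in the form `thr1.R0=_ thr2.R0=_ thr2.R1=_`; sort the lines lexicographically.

outcome vector order: (thr1.R0,thr2.R0,thr2.R1)
|TSO outcomes| = 10

thr1.R0=0 thr2.R0=0 thr2.R1=0
thr1.R0=0 thr2.R0=0 thr2.R1=1
thr1.R0=0 thr2.R0=1 thr2.R1=1
thr1.R0=0 thr2.R0=2 thr2.R1=0
thr1.R0=0 thr2.R0=2 thr2.R1=1
thr1.R0=1 thr2.R0=0 thr2.R1=0
thr1.R0=1 thr2.R0=0 thr2.R1=1
thr1.R0=1 thr2.R0=1 thr2.R1=1
thr1.R0=1 thr2.R0=2 thr2.R1=0
thr1.R0=1 thr2.R0=2 thr2.R1=1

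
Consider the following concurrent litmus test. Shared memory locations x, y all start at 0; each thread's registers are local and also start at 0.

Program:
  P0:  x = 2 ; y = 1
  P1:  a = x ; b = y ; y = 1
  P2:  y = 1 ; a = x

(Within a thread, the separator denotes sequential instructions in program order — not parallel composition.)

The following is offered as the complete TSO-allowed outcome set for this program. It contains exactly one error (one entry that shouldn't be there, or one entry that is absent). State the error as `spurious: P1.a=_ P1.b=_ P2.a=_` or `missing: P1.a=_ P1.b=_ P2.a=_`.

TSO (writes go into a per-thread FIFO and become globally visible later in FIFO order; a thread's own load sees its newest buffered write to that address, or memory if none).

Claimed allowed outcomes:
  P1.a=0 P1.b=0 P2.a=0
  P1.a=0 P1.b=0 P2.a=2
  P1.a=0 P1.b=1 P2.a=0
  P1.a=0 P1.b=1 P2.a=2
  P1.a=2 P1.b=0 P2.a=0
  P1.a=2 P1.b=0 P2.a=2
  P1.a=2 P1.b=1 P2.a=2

outcome vector order: (P1.a,P1.b,P2.a)
[TSO] allowed = {<0 0 0>, <0 0 2>, <0 1 0>, <0 1 2>, <2 0 0>, <2 0 2>, <2 1 0>, <2 1 2>}
TSO∖claimed = {<2 1 0>}

missing: P1.a=2 P1.b=1 P2.a=0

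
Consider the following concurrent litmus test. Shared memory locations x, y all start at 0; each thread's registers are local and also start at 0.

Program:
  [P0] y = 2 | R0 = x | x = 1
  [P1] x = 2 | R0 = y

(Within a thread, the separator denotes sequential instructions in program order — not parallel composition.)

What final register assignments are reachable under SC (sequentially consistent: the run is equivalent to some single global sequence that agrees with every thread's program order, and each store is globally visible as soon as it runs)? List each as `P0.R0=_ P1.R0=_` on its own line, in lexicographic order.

outcome vector order: (P0.R0,P1.R0)
|SC outcomes| = 3

P0.R0=0 P1.R0=2
P0.R0=2 P1.R0=0
P0.R0=2 P1.R0=2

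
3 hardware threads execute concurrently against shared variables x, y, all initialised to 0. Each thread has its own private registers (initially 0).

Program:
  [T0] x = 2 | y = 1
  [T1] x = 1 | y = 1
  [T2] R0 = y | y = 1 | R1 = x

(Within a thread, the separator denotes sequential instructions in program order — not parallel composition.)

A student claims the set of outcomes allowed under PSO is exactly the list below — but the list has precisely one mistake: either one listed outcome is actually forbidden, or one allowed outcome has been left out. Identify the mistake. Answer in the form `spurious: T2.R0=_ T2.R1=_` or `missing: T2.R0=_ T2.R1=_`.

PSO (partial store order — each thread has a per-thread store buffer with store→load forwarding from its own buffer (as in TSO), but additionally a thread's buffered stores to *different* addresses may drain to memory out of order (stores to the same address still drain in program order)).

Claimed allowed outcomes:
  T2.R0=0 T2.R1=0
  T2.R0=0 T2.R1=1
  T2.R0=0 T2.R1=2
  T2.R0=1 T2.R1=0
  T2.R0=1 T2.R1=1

outcome vector order: (T2.R0,T2.R1)
PSO: 6 outcomes — {0/0 0/1 0/2 1/0 1/1 1/2}
PSO∖claimed = {1/2}

missing: T2.R0=1 T2.R1=2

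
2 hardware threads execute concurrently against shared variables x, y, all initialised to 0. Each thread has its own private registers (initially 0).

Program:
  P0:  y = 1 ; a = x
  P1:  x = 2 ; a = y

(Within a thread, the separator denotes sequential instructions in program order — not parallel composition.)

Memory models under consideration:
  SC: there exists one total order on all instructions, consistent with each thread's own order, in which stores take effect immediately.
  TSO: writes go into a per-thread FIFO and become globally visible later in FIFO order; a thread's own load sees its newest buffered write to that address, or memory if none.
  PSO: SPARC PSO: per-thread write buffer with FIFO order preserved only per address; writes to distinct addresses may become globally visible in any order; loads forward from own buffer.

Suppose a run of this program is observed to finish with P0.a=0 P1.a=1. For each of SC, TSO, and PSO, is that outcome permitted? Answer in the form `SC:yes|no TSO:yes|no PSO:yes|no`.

SC:yes TSO:yes PSO:yes

outcome vector order: (P0.a,P1.a)
[SC] allowed = {<0 1>, <2 0>, <2 1>}
[TSO] allowed = {<0 0>, <0 1>, <2 0>, <2 1>}
[PSO] allowed = {<0 0>, <0 1>, <2 0>, <2 1>}
target <0 1> ∈ {SC,TSO,PSO}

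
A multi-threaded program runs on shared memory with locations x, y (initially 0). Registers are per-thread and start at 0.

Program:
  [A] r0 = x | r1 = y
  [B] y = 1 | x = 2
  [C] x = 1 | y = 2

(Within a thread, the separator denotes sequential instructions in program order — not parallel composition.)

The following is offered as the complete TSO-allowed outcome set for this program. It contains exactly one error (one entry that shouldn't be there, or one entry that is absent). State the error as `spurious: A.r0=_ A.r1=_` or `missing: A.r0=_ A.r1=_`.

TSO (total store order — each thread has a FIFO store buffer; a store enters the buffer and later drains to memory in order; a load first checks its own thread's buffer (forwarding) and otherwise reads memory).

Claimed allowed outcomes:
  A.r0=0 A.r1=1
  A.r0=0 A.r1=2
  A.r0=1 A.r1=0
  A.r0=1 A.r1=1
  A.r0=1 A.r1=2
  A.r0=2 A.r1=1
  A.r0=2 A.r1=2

missing: A.r0=0 A.r1=0

outcome vector order: (A.r0,A.r1)
TSO: 8 outcomes — {0/0 0/1 0/2 1/0 1/1 1/2 2/1 2/2}
TSO∖claimed = {0/0}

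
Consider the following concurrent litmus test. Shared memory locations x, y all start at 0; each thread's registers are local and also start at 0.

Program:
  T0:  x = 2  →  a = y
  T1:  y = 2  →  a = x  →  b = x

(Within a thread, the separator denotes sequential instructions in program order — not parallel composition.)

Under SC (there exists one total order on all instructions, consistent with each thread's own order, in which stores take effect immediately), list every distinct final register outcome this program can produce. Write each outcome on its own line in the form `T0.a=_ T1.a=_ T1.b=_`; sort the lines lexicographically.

T0.a=0 T1.a=2 T1.b=2
T0.a=2 T1.a=0 T1.b=0
T0.a=2 T1.a=0 T1.b=2
T0.a=2 T1.a=2 T1.b=2

outcome vector order: (T0.a,T1.a,T1.b)
|SC outcomes| = 4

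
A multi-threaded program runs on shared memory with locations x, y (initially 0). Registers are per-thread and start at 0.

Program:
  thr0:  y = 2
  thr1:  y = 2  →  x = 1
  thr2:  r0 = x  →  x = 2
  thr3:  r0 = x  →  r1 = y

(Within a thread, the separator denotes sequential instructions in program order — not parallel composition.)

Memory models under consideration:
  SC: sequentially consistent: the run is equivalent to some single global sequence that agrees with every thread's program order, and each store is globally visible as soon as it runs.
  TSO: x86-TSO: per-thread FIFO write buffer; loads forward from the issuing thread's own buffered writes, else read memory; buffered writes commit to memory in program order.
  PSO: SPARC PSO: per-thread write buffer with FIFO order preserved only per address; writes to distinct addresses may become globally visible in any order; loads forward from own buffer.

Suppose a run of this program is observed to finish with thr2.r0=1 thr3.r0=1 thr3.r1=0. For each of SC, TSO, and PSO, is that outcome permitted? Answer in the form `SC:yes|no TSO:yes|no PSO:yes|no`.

outcome vector order: (thr2.r0,thr3.r0,thr3.r1)
[SC] allowed = {<0 0 0>; <0 0 2>; <0 1 2>; <0 2 0>; <0 2 2>; <1 0 0>; <1 0 2>; <1 1 2>; <1 2 2>}
[TSO] allowed = {<0 0 0>; <0 0 2>; <0 1 2>; <0 2 0>; <0 2 2>; <1 0 0>; <1 0 2>; <1 1 2>; <1 2 2>}
[PSO] allowed = {<0 0 0>; <0 0 2>; <0 1 0>; <0 1 2>; <0 2 0>; <0 2 2>; <1 0 0>; <1 0 2>; <1 1 0>; <1 1 2>; <1 2 0>; <1 2 2>}
target <1 1 0> ∈ {PSO}

SC:no TSO:no PSO:yes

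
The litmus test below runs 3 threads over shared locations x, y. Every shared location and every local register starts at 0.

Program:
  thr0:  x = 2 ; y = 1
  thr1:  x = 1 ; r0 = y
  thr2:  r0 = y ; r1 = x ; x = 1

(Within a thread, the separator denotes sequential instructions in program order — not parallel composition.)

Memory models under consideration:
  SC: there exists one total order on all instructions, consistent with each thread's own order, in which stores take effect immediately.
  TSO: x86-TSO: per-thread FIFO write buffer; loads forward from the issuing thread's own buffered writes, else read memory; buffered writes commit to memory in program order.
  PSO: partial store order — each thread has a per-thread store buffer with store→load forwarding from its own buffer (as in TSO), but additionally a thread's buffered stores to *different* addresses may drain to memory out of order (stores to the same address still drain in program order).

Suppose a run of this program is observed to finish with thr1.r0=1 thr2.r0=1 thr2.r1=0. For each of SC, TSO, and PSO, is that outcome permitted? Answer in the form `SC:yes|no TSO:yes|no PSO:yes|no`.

outcome vector order: (thr1.r0,thr2.r0,thr2.r1)
SC (10): 000; 001; 002; 011; 012; 100; 101; 102; 111; 112
TSO (10): 000; 001; 002; 011; 012; 100; 101; 102; 111; 112
PSO (12): 000; 001; 002; 010; 011; 012; 100; 101; 102; 110; 111; 112
target 110 ∈ {PSO}

SC:no TSO:no PSO:yes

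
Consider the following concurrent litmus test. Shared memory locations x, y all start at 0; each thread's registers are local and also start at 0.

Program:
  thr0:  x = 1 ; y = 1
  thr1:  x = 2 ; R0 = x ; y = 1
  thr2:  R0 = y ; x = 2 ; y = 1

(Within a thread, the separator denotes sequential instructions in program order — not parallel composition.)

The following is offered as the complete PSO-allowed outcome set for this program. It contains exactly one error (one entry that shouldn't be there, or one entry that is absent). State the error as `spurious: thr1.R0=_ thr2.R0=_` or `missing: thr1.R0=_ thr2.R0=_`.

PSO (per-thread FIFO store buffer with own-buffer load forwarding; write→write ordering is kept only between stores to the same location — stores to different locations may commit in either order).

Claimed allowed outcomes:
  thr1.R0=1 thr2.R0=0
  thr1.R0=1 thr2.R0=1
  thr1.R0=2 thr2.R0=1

outcome vector order: (thr1.R0,thr2.R0)
[PSO] allowed = {10 11 20 21}
PSO∖claimed = {20}

missing: thr1.R0=2 thr2.R0=0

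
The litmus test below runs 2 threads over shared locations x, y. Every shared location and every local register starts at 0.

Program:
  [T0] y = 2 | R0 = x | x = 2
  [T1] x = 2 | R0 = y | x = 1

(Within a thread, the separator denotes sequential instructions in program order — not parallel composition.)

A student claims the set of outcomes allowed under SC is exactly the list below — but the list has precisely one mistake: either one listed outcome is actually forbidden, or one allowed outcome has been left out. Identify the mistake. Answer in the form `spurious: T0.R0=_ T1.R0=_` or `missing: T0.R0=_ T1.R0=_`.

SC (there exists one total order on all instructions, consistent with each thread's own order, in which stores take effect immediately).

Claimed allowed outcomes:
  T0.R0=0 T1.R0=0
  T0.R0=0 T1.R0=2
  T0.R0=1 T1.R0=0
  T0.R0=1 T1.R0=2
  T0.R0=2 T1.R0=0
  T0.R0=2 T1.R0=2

outcome vector order: (T0.R0,T1.R0)
SC (5): (0,2); (1,0); (1,2); (2,0); (2,2)
claimed∖SC = {(0,0)}

spurious: T0.R0=0 T1.R0=0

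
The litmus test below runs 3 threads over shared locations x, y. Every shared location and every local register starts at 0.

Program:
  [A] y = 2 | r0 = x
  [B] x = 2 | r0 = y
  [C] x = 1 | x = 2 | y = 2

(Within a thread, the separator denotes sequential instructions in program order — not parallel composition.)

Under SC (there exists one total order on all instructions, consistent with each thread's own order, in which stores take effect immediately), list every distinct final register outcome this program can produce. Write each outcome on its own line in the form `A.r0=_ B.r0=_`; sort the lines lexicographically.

A.r0=0 B.r0=2
A.r0=1 B.r0=0
A.r0=1 B.r0=2
A.r0=2 B.r0=0
A.r0=2 B.r0=2

outcome vector order: (A.r0,B.r0)
|SC outcomes| = 5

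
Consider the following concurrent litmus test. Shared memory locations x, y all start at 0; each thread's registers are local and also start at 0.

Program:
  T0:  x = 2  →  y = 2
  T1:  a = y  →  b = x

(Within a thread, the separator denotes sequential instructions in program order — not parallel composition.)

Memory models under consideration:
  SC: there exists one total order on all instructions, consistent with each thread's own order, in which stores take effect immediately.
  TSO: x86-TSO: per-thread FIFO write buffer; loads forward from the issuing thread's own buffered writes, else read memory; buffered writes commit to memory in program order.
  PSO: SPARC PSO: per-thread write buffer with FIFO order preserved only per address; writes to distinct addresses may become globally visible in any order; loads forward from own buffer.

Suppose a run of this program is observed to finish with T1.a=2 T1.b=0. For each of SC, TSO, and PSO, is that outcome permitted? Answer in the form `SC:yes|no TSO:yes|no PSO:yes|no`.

SC:no TSO:no PSO:yes

outcome vector order: (T1.a,T1.b)
[SC] allowed = {00 02 22}
[TSO] allowed = {00 02 22}
[PSO] allowed = {00 02 20 22}
target 20 ∈ {PSO}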